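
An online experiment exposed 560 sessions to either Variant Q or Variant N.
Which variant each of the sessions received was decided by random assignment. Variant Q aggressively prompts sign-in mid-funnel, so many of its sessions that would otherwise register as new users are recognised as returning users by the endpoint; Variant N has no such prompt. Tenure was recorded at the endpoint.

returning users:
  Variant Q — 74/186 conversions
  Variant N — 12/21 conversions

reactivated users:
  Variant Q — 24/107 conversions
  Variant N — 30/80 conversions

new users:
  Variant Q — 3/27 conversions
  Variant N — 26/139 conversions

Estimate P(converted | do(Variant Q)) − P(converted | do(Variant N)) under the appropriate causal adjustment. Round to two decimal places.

+0.03

The user tenure-specific comparison favours Variant N throughout, but the pooled figures favour Variant Q. The question is whether to condition on user tenure.
User tenure here is a post-treatment variable shaped by the variant; conditioning on it would introduce bias rather than remove it. The overall comparison is the causal one.
The causal difference is the pooled difference: 0.316 − 0.283 = +0.032.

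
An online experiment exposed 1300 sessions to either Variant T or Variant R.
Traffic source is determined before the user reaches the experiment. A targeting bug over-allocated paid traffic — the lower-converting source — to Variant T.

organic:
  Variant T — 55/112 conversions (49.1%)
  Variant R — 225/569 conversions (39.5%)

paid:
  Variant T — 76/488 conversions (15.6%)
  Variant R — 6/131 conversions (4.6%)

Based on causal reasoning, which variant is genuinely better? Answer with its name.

The stratified and pooled comparisons disagree (Variant T wins within each traffic source; Variant R wins overall), so the answer turns on the causal role of traffic source.
Since traffic source is a pre-existing factor (not a product of the variant) and it affects the outcome on its own, it is a confounder. The stratified rates, not the pooled rate, identify the causal effect.
Within each level — organic: 49.1% vs 39.5%; paid: 15.6% vs 4.6% — Variant T is higher every time.

Variant T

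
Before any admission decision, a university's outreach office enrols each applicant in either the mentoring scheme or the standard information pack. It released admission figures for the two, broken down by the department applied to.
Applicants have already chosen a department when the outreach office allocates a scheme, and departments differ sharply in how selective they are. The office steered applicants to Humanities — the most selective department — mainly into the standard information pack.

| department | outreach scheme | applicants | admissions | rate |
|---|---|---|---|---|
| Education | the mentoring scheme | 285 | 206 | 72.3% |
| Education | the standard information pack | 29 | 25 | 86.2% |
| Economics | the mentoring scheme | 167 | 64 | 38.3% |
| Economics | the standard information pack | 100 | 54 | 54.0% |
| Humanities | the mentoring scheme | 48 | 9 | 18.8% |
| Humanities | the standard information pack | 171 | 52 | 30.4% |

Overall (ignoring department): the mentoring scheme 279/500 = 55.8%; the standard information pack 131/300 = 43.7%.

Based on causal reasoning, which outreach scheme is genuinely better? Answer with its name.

the standard information pack

Here department is a common cause — it drives both which outreach scheme a case falls under and the outcome. The crude comparison mixes populations; the stratum-specific rates are the causally relevant ones.
Within each level — Education: 72.3% vs 86.2%; Economics: 38.3% vs 54.0%; Humanities: 18.8% vs 30.4% — the standard information pack is higher every time.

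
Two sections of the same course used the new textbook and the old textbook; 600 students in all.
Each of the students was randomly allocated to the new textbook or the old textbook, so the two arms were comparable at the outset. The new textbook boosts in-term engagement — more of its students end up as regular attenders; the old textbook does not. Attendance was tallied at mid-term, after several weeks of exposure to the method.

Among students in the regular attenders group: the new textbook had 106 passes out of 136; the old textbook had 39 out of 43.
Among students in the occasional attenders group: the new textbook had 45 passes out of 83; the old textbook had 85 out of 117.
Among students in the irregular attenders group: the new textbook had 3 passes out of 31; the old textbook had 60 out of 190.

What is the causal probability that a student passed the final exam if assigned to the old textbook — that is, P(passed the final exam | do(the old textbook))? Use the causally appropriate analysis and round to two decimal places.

The distribution of mid-term attendance is itself part of what the teaching method does — it is an intermediate outcome. Holding it fixed would remove that part of the effect; the total effect is the pooled difference.
So P(outcome | do(the old textbook)) is just the pooled rate for the old textbook: 184/350 = 0.526.

0.53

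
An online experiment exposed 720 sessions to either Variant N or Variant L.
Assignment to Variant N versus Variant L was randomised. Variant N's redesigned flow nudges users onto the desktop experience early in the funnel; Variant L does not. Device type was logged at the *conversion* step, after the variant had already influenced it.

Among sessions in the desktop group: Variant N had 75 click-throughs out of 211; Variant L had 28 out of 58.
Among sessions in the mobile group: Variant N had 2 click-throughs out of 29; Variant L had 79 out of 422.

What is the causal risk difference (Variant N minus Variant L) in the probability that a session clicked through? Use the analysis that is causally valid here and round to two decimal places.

+0.10

The distribution of device type is itself part of what the variant does — it is an intermediate outcome. Holding it fixed would remove that part of the effect; the total effect is the pooled difference.
The causal difference is the pooled difference: 0.321 − 0.223 = +0.098.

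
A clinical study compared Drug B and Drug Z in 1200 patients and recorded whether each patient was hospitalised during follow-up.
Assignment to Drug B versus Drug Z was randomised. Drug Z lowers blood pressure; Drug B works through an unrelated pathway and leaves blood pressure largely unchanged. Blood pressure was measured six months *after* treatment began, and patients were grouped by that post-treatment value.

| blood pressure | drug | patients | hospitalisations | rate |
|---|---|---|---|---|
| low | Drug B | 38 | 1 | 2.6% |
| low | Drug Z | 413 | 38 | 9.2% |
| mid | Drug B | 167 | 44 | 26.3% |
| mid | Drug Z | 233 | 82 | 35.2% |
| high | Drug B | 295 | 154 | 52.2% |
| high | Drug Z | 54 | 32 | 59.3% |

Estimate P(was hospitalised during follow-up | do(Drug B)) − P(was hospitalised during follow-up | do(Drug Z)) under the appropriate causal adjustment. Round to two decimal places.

+0.18

Blood pressure here is a post-treatment variable shaped by the drug; conditioning on it would introduce bias rather than remove it. The overall comparison is the causal one.
The causal difference is the pooled difference: 0.398 − 0.217 = +0.181.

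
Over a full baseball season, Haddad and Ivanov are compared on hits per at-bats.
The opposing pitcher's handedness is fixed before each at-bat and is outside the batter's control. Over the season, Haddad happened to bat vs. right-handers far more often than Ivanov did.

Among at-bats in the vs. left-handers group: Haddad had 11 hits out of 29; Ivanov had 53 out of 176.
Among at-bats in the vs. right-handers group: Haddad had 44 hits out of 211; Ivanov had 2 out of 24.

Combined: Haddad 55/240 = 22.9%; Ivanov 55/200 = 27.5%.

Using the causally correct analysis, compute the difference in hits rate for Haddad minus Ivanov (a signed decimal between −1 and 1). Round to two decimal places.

Nothing the player does changes pitcher handedness; the imbalance is an allocation artefact. With pitcher handedness also predicting the outcome, the pooled figure is confounded, and the within-stratum comparison is the causal one.
Adjusting over the population distribution of pitcher handedness: 0.466·(0.379−0.301) + 0.534·(0.209−0.083) = +0.103.

+0.10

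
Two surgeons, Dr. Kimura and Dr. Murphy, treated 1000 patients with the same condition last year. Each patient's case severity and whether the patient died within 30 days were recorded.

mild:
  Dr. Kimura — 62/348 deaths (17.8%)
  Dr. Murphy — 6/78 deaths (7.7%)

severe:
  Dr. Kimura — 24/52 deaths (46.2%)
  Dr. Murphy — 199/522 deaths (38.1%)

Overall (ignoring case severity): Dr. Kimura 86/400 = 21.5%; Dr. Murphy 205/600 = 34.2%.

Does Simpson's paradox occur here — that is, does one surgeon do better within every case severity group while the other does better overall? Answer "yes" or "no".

yes

Within each case severity level (mild 17.8% vs 7.7%; severe 46.2% vs 38.1%), Dr. Murphy has the lower rate every time. Pooled: 21.5% vs 34.2% — Dr. Kimura has the lower rate overall. The two comparisons disagree.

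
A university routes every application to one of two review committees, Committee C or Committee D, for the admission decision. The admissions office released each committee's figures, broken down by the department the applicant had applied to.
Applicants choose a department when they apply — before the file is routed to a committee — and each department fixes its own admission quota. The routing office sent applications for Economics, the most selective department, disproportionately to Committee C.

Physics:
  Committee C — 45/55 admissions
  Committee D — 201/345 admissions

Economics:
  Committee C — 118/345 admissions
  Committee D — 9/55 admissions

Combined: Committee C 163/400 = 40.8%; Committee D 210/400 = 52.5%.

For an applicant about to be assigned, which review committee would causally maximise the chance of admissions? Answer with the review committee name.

Committee C

The department-specific comparison favours Committee C throughout, but the pooled figures favour Committee D. The question is whether to condition on department.
Department is set before the review committee has any effect — it is not caused by the review committee — and it independently drives the outcome. That makes it a confounder, so the causal comparison is within department levels.
Within each level — Physics: 81.8% vs 58.3%; Economics: 34.2% vs 16.4% — Committee C is higher every time.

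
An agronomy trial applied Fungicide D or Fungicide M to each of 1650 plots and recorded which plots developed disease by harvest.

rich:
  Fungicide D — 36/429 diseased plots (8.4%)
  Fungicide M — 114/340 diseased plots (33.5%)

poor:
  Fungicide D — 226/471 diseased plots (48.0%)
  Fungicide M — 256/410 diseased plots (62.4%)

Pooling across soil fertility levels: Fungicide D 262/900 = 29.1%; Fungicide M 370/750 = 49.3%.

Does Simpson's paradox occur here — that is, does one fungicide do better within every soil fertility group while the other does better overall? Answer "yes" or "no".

no

Within each soil fertility level (rich 8.4% vs 33.5%; poor 48.0% vs 62.4%), Fungicide D has the lower rate every time. Pooled: 29.1% vs 49.3% — Fungicide D has the lower rate overall. They agree.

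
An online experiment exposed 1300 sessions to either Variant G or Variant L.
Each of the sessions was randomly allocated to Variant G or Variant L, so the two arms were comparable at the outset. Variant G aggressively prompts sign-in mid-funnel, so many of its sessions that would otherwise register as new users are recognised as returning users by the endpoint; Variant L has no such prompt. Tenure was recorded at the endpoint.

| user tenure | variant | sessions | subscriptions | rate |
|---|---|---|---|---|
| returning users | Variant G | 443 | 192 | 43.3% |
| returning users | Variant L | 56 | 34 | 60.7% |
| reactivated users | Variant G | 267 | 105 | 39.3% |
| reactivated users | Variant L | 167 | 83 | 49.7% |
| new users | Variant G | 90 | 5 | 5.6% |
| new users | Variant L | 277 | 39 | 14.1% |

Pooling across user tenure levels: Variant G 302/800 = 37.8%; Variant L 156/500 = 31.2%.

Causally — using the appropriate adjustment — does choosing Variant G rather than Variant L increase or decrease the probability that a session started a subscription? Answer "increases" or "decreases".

increases

Because the variant influences user tenure, user tenure is a post-treatment mediator, not a confounder. Stratifying on it would bias the estimate; the causal effect is the crude pooled difference.
Pooled: Variant G 37.8% vs Variant L 31.2%; Variant G is higher overall.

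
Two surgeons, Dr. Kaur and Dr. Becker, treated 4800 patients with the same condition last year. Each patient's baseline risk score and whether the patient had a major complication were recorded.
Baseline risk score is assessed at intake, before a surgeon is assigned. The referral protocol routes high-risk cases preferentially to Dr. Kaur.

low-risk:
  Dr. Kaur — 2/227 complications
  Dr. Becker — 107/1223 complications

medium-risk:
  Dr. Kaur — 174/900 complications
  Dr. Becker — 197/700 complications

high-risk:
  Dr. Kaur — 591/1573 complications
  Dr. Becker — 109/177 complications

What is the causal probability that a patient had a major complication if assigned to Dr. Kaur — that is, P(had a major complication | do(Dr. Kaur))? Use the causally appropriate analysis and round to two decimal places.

Within every baseline risk score level Dr. Kaur has the lower rate, yet pooled Dr. Becker does — Simpson's reversal.
The imbalance in baseline risk score arose from how patients were allocated, not from anything the surgeon did; and baseline risk score independently affects the outcome. The pooled gap is confounded — condition on baseline risk score.
Standardising Dr. Kaur to the population baseline risk score mix: 0.302·2/227 + 0.333·174/900 + 0.365·591/1573 = 0.204.

0.20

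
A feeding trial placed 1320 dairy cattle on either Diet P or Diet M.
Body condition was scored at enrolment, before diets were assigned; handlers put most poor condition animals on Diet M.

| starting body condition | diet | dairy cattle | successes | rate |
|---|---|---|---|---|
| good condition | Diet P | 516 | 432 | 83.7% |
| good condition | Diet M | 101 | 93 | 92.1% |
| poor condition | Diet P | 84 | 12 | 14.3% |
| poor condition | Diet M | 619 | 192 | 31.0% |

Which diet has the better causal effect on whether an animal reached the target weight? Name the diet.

Starting body condition is set before the diet has any effect — it is not caused by the diet — and it independently drives the outcome. That makes it a confounder, so the causal comparison is within starting body condition levels.
Within each level — good condition: 83.7% vs 92.1%; poor condition: 14.3% vs 31.0% — Diet M is higher every time.

Diet M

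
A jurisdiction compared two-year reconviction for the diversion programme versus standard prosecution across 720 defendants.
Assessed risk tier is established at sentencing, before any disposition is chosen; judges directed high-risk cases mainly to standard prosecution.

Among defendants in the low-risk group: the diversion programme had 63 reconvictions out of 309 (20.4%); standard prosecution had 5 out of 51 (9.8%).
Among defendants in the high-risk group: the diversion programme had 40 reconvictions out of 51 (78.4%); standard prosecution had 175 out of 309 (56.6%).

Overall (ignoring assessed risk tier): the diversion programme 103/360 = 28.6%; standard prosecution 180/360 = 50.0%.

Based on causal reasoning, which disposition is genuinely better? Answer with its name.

standard prosecution is lower inside every assessed risk tier stratum but the diversion programme is lower in aggregate. Whether to stratify depends on how assessed risk tier relates to the disposition.
Nothing the disposition does changes assessed risk tier; the imbalance is an allocation artefact. With assessed risk tier also predicting the outcome, the pooled figure is confounded, and the within-stratum comparison is the causal one.
Within each level — low-risk: 20.4% vs 9.8%; high-risk: 78.4% vs 56.6% — standard prosecution is lower every time.

standard prosecution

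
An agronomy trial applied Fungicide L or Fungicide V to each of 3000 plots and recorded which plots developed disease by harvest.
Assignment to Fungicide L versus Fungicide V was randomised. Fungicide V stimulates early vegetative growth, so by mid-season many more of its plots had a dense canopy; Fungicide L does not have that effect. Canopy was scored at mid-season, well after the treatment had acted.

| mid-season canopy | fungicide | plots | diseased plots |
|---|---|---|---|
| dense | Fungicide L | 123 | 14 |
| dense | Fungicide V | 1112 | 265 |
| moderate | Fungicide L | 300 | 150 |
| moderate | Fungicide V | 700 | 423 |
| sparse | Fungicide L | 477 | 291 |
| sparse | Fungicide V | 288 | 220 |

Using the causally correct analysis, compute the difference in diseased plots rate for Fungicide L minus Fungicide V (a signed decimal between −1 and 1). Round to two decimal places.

+0.07

The stratified and pooled comparisons disagree (Fungicide L wins within each mid-season canopy; Fungicide V wins overall), so the answer turns on the causal role of mid-season canopy.
Mid-season canopy here is a post-treatment variable shaped by the fungicide; conditioning on it would introduce bias rather than remove it. The overall comparison is the causal one.
The causal difference is the pooled difference: 0.506 − 0.432 = +0.073.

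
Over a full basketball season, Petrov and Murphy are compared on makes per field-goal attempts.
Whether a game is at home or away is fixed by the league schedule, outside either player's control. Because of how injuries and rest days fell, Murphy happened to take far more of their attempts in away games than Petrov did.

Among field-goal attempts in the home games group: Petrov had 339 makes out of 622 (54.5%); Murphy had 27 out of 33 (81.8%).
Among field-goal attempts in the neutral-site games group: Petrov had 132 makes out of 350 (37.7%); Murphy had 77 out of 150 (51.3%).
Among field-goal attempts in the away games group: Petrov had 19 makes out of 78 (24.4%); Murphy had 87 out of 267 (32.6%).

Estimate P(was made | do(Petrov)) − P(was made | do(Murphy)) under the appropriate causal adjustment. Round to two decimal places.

The game venue-specific comparison favours Murphy throughout, but the pooled figures favour Petrov. The question is whether to condition on game venue.
Game venue satisfies the back-door criterion: it is not a descendant of the player, and it blocks the spurious path from player to outcome. Adjusting for it (i.e., using the within-game venue rates) gives the causal effect.
Adjusting over the population distribution of game venue: 0.437·(0.545−0.818) + 0.333·(0.377−0.513) + 0.230·(0.244−0.326) = -0.184.

-0.18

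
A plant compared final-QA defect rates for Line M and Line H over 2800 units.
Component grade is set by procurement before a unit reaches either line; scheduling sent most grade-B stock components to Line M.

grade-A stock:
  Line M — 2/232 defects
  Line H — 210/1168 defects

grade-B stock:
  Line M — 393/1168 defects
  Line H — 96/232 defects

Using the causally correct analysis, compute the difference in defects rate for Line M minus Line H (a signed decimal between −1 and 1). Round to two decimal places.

Nothing the line does changes component grade; the imbalance is an allocation artefact. With component grade also predicting the outcome, the pooled figure is confounded, and the within-stratum comparison is the causal one.
Adjusting over the population distribution of component grade: 0.500·(0.009−0.180) + 0.500·(0.336−0.414) = -0.124.

-0.12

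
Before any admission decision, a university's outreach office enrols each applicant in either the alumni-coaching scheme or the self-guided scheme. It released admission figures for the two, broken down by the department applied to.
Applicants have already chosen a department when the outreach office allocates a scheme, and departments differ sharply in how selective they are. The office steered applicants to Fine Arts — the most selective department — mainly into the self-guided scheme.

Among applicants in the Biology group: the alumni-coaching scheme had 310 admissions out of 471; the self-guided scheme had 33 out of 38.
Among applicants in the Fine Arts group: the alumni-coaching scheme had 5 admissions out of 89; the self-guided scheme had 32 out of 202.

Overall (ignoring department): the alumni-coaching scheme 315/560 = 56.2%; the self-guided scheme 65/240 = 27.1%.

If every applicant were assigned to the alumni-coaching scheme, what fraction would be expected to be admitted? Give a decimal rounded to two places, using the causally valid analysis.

0.44

the self-guided scheme is higher inside every department stratum but the alumni-coaching scheme is higher in aggregate. Whether to stratify depends on how department relates to the outreach scheme.
Since department is a pre-existing factor (not a product of the outreach scheme) and it affects the outcome on its own, it is a confounder. The stratified rates, not the pooled rate, identify the causal effect.
Standardising the alumni-coaching scheme to the population department mix: 0.636·310/471 + 0.364·5/89 = 0.439.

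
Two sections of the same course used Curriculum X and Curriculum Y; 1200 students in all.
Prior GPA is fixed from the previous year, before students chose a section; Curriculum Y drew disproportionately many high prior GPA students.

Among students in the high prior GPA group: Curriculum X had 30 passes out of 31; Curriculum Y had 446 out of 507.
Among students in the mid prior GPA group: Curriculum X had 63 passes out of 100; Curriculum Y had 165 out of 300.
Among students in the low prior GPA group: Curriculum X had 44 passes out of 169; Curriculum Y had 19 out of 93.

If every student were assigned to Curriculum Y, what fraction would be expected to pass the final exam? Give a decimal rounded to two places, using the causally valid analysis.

0.62

The imbalance in prior GPA band arose from how students were allocated, not from anything the teaching method did; and prior GPA band independently affects the outcome. The pooled gap is confounded — condition on prior GPA band.
Standardising Curriculum Y to the population prior GPA band mix: 0.448·446/507 + 0.333·165/300 + 0.218·19/93 = 0.622.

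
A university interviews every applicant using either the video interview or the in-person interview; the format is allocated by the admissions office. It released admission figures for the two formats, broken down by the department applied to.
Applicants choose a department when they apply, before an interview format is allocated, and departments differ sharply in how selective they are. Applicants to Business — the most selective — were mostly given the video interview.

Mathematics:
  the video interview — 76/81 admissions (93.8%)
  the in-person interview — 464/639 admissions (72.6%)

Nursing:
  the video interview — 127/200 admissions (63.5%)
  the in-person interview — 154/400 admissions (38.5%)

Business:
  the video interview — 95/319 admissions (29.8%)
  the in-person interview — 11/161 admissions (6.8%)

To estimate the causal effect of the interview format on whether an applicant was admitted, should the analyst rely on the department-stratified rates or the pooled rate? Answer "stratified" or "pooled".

stratified

the video interview is higher inside every department stratum but the in-person interview is higher in aggregate. Whether to stratify depends on how department relates to the interview format.
The imbalance in department arose from how applicants were allocated, not from anything the interview format did; and department independently affects the outcome. The pooled gap is confounded — condition on department.
Within each level — Mathematics: 93.8% vs 72.6%; Nursing: 63.5% vs 38.5%; Business: 29.8% vs 6.8% — the video interview is higher every time.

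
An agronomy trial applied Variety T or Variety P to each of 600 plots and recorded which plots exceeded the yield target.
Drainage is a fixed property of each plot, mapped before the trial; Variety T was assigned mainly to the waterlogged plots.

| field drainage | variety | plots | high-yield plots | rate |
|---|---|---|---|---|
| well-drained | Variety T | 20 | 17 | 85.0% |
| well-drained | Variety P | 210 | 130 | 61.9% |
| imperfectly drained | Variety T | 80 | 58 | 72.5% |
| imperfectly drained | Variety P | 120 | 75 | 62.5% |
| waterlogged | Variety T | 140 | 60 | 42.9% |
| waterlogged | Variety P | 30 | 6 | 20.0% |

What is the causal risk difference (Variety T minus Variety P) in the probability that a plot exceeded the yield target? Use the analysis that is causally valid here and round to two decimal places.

Field drainage is set before the variety has any effect — it is not caused by the variety — and it independently drives the outcome. That makes it a confounder, so the causal comparison is within field drainage levels.
Adjusting over the population distribution of field drainage: 0.383·(0.850−0.619) + 0.333·(0.725−0.625) + 0.283·(0.429−0.200) = +0.187.

+0.19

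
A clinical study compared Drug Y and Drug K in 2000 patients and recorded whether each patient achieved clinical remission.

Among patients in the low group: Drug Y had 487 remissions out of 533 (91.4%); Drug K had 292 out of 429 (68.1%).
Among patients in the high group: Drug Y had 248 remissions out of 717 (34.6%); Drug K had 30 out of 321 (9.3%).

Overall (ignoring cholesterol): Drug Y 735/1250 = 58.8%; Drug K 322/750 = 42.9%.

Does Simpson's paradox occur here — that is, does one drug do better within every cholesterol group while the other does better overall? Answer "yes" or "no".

Within each cholesterol level (low 91.4% vs 68.1%; high 34.6% vs 9.3%), Drug Y has the higher rate every time. Pooled: 58.8% vs 42.9% — Drug Y has the higher rate overall. They agree.

no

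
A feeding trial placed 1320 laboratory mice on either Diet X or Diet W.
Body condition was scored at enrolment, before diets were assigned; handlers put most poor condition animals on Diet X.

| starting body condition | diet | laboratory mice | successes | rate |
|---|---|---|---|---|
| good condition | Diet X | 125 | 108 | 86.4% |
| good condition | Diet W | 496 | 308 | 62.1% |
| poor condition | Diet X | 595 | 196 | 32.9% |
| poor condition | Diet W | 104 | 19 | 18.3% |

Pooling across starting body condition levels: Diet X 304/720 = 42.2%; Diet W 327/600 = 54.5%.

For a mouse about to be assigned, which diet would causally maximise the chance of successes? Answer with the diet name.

Nothing the diet does changes starting body condition; the imbalance is an allocation artefact. With starting body condition also predicting the outcome, the pooled figure is confounded, and the within-stratum comparison is the causal one.
Within each level — good condition: 86.4% vs 62.1%; poor condition: 32.9% vs 18.3% — Diet X is higher every time.

Diet X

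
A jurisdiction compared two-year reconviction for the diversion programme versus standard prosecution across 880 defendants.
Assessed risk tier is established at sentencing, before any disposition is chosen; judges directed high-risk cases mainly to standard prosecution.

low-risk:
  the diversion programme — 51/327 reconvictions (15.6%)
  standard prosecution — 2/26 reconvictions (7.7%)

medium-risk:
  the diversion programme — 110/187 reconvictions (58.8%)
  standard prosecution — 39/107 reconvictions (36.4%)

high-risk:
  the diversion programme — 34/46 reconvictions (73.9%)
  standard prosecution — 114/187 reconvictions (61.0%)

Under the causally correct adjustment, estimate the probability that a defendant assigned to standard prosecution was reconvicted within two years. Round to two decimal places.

0.31

Within every assessed risk tier level standard prosecution has the lower rate, yet pooled the diversion programme does — Simpson's reversal.
Nothing the disposition does changes assessed risk tier; the imbalance is an allocation artefact. With assessed risk tier also predicting the outcome, the pooled figure is confounded, and the within-stratum comparison is the causal one.
Standardising standard prosecution to the population assessed risk tier mix: 0.401·2/26 + 0.334·39/107 + 0.265·114/187 = 0.314.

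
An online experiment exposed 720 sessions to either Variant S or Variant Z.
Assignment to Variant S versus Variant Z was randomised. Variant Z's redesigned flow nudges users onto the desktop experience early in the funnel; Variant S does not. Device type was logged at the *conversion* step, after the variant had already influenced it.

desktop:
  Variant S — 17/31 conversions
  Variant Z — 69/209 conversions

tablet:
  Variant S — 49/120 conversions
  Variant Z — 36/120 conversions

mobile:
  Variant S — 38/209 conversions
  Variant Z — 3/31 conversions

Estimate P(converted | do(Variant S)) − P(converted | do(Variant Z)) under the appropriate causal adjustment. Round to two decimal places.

-0.01

The distribution of device type is itself part of what the variant does — it is an intermediate outcome. Holding it fixed would remove that part of the effect; the total effect is the pooled difference.
The causal difference is the pooled difference: 0.289 − 0.300 = -0.011.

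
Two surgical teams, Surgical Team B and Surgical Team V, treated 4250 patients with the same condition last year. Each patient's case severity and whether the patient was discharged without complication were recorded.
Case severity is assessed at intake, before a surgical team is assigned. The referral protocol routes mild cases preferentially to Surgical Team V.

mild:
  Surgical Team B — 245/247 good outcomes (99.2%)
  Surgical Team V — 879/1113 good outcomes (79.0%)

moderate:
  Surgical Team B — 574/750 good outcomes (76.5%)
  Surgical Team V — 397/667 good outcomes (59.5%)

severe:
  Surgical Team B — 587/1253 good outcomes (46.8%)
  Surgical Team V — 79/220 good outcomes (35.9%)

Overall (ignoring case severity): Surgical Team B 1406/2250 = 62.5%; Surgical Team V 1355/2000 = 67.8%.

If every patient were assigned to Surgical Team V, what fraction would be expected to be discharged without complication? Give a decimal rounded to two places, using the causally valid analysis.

0.58

Since case severity is a pre-existing factor (not a product of the surgical team) and it affects the outcome on its own, it is a confounder. The stratified rates, not the pooled rate, identify the causal effect.
Standardising Surgical Team V to the population case severity mix: 0.320·879/1113 + 0.333·397/667 + 0.347·79/220 = 0.576.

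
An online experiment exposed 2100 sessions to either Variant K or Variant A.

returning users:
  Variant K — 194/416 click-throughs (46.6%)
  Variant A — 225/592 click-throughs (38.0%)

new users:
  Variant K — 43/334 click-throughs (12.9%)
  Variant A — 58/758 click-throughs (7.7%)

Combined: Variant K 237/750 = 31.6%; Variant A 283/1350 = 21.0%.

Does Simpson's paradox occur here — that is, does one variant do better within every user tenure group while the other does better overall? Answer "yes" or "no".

no

Within each user tenure level (returning users 46.6% vs 38.0%; new users 12.9% vs 7.7%), Variant K has the higher rate every time. Pooled: 31.6% vs 21.0% — Variant K has the higher rate overall. They agree.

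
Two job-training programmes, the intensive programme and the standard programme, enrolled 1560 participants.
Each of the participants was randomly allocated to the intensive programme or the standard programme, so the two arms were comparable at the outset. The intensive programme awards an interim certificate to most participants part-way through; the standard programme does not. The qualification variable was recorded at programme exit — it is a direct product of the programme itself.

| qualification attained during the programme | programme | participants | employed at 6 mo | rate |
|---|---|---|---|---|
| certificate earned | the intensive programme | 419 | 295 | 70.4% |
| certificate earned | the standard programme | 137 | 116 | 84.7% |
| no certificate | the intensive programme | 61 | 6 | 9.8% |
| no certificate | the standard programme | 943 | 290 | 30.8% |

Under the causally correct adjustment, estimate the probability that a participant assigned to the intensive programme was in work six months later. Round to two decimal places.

0.63

Within every qualification attained during the programme level the standard programme has the higher rate, yet pooled the intensive programme does — Simpson's reversal.
Qualification attained during the programme lies on the pathway programme → qualification attained during the programme → outcome, so adjusting for it blocks the indirect effect. For the total causal effect of programme, use the unadjusted pooled rates.
So P(outcome | do(the intensive programme)) is just the pooled rate for the intensive programme: 301/480 = 0.627.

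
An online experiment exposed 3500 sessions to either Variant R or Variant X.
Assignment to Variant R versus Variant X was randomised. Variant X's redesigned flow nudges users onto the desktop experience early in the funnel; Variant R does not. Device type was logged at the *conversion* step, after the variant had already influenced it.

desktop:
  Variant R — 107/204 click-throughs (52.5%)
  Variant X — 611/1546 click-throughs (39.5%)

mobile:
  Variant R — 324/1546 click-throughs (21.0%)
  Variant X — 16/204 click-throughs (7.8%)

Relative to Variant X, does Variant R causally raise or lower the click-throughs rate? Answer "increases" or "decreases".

Stratifying would compare variants among sessions the variants themselves sorted into device type groups — a form of selection on an intermediate. The unconditioned pooled rates give the total causal effect.
Pooled: Variant R 24.6% vs Variant X 35.8%; Variant X is higher overall.

decreases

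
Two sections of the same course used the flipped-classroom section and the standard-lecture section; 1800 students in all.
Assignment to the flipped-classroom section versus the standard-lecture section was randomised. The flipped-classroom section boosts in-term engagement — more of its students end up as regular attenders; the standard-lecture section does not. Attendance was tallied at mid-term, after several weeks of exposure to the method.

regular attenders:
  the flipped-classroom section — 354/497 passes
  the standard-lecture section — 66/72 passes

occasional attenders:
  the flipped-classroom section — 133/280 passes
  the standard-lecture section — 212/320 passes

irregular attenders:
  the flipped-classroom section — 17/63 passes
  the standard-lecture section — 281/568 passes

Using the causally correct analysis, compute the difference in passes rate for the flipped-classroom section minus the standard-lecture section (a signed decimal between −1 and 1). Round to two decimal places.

Mid-term attendance is downstream of the teaching method. One should not condition on a consequence of treatment, so the overall rates are the right comparison.
The causal difference is the pooled difference: 0.600 − 0.582 = +0.018.

+0.02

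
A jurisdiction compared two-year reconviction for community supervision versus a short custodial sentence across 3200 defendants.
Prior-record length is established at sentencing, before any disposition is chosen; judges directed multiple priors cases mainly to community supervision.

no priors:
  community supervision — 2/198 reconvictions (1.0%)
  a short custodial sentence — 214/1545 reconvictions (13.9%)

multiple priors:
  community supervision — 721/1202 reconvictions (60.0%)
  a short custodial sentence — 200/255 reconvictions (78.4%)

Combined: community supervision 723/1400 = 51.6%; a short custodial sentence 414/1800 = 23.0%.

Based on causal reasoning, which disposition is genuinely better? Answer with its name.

community supervision

The prior-record length-specific comparison favours community supervision throughout, but the pooled figures favour a short custodial sentence. The question is whether to condition on prior-record length.
Here prior-record length is a common cause — it drives both which disposition a case falls under and the outcome. The crude comparison mixes populations; the stratum-specific rates are the causally relevant ones.
Within each level — no priors: 1.0% vs 13.9%; multiple priors: 60.0% vs 78.4% — community supervision is lower every time.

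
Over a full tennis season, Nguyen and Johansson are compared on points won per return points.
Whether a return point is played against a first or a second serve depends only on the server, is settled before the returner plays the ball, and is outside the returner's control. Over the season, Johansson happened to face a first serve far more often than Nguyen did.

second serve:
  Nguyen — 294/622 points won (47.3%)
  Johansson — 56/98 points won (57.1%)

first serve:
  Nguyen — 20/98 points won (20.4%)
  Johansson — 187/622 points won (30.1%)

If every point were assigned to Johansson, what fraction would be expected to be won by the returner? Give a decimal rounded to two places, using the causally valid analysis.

Since serve type is a pre-existing factor (not a product of the player) and it affects the outcome on its own, it is a confounder. The stratified rates, not the pooled rate, identify the causal effect.
Standardising Johansson to the population serve type mix: 0.500·56/98 + 0.500·187/622 = 0.436.

0.44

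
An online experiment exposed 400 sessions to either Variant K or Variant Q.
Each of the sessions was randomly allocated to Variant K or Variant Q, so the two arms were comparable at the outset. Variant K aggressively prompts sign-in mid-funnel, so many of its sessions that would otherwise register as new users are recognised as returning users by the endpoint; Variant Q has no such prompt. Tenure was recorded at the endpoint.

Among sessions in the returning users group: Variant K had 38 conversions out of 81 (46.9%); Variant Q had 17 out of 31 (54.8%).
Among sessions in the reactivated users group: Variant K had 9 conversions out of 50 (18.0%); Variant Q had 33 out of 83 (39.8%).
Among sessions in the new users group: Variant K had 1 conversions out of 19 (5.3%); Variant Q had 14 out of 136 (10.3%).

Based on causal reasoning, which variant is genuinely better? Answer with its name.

User tenure is downstream of the variant. One should not condition on a consequence of treatment, so the overall rates are the right comparison.
Pooled: Variant K 32.0% vs Variant Q 25.6%; Variant K is higher overall.

Variant K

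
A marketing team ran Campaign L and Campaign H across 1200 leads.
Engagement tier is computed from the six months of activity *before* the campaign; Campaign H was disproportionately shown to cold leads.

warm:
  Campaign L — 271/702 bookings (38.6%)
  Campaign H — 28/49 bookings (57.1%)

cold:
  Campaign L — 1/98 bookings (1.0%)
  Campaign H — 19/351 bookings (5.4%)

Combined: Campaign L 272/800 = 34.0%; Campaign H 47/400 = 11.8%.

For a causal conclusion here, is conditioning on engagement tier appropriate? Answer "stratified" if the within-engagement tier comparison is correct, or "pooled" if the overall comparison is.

stratified

The stratified and pooled comparisons disagree (Campaign H wins within each engagement tier; Campaign L wins overall), so the answer turns on the causal role of engagement tier.
Engagement tier satisfies the back-door criterion: it is not a descendant of the campaign, and it blocks the spurious path from campaign to outcome. Adjusting for it (i.e., using the within-engagement tier rates) gives the causal effect.
Within each level — warm: 38.6% vs 57.1%; cold: 1.0% vs 5.4% — Campaign H is higher every time.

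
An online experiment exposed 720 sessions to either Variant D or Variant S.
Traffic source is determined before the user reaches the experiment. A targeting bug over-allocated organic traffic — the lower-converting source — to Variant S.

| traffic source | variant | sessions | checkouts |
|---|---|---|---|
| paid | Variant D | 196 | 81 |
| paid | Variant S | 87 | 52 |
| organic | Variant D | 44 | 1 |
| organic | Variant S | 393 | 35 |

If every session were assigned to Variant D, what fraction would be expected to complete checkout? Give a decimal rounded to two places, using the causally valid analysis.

0.18

Variant S is higher inside every traffic source stratum but Variant D is higher in aggregate. Whether to stratify depends on how traffic source relates to the variant.
Nothing the variant does changes traffic source; the imbalance is an allocation artefact. With traffic source also predicting the outcome, the pooled figure is confounded, and the within-stratum comparison is the causal one.
Standardising Variant D to the population traffic source mix: 0.393·81/196 + 0.607·1/44 = 0.176.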